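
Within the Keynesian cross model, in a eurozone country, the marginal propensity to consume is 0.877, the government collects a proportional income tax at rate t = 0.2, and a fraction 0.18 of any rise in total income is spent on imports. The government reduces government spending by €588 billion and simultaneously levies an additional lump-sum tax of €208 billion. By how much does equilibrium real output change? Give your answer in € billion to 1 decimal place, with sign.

Expenditure multiplier = 1/(1 − c(1−t) + m) = 1/(1 − 0.877×0.8 + 0.18) = 1/0.4784 ≈ 2.09.
ΔG contributes k·ΔG = (−€588 billion) / 0.4784 ≈ −€1,229.1 billion.
ΔT of +€208 billion changes first-round spending by −c·ΔT = −€182.416 billion, contributing k·(−c·ΔT) = (−€182.416 billion) / 0.4784 ≈ −€381.3 billion.
Net ΔY = k(ΔG − c·ΔT) = (−€770.416 billion) / 0.4784 ≈ −€1,610.4 billion.

−€1,610.4 billion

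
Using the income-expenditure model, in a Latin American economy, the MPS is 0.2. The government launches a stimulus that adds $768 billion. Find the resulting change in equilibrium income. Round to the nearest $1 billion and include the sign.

MPC = 1 − MPS = 1 − 0.2 = 0.8.
Expenditure multiplier = 1/(1 − MPC) = 1/(1 − 0.8) = 1/0.2 = 5.
ΔY = k × ΔG = (+$768 billion) / 0.2 = +$3,840 billion.

+$3,840 billion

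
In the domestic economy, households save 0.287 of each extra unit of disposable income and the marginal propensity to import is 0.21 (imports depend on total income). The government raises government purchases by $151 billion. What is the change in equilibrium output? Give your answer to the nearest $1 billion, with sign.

+$304 billion

MPC = 1 − MPS = 1 − 0.287 = 0.713.
Government-spending multiplier = 1/(1 − c + m) = 1/(1 − 0.713 + 0.21) = 1/0.497 ≈ 2.012.
ΔY = k × ΔG = (+$151 billion) / 0.497 ≈ +$304 billion.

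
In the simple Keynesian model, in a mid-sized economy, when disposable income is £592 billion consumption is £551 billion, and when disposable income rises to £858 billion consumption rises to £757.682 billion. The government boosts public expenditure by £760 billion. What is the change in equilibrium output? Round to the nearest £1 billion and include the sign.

MPC = ΔC/ΔYd = (757.682 − 551)/(858 − 592) = 206.682/266 = 0.777.
Spending multiplier = 1/(1 − MPC) = 1/(1 − 0.777) = 1/0.223 ≈ 4.484.
ΔY = k × ΔG = (+£760 billion) / 0.223 ≈ +£3,408 billion.

+£3,408 billion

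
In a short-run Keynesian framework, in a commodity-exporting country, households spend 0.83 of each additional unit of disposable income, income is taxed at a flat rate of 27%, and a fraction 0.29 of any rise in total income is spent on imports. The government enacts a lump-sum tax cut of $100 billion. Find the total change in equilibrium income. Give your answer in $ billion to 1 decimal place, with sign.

+$121.3 billion

A lump-sum tax change of −$100 billion shifts disposable income by +$100 billion; first-round consumption changes by −c × ΔT = −0.83 × (−$100 billion) = +$83 billion.
Expenditure multiplier = 1/(1 − c(1−t) + m) = 1/(1 − 0.83×0.73 + 0.29) = 1/0.6841 ≈ 1.462.
The tax multiplier is −c × k ≈ −1.213, so ΔY = k × (−c·ΔT) = (+$83 billion) / 0.6841 ≈ +$121.3 billion.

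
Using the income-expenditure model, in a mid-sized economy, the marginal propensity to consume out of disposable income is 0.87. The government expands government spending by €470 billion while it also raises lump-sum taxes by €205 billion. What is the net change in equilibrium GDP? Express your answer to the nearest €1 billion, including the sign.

Expenditure multiplier = 1/(1 − MPC) = 1/(1 − 0.87) = 1/0.13 ≈ 7.692.
ΔG contributes k·ΔG = (+€470 billion) / 0.13 ≈ +€3,615.4 billion.
ΔT of +€205 billion changes first-round spending by −c·ΔT = −€178.35 billion, contributing k·(−c·ΔT) = (−€178.35 billion) / 0.13 ≈ −€1,371.9 billion.
Net ΔY = k(ΔG − c·ΔT) = (+€291.65 billion) / 0.13 ≈ +€2,243 billion.

+€2,243 billion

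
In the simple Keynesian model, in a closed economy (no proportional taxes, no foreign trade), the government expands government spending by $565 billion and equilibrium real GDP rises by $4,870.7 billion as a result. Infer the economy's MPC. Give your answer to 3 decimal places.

0.884

Implied spending multiplier k = ΔY/ΔG = 4,870.7/565 ≈ 8.6207.
Since k = 1/(1 − MPC), MPC = 1 − 1/k = 1 − ΔG/ΔY = 1 − 565/4,870.7 ≈ 0.884.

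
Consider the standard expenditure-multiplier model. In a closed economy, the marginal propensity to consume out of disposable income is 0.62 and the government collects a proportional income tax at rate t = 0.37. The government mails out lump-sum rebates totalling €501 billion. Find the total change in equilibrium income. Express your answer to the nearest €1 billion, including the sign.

+€510 billion

A lump-sum tax change of −€501 billion shifts disposable income by +€501 billion; first-round consumption changes by −c × ΔT = −0.62 × (−€501 billion) = +€310.62 billion.
Expenditure multiplier = 1/(1 − c(1−t)) = 1/(1 − 0.62×0.63) = 1/0.6094 ≈ 1.641.
The tax multiplier is −c × k ≈ −1.017, so ΔY = k × (−c·ΔT) = (+€310.62 billion) / 0.6094 ≈ +€510 billion.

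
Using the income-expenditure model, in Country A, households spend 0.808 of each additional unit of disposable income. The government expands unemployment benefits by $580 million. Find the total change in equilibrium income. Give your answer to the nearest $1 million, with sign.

+$2,441 million

The transfer change shifts disposable income by +$580 million, so first-round consumption changes by c·ΔTR = 0.808 × (+$580 million) = +$468.64 million.
Expenditure multiplier = 1/(1 − MPC) = 1/(1 − 0.808) = 1/0.192 ≈ 5.208.
The transfer multiplier is c × k ≈ 4.208, so ΔY = k × (c·ΔTR) = (+$468.64 million) / 0.192 ≈ +$2,441 million.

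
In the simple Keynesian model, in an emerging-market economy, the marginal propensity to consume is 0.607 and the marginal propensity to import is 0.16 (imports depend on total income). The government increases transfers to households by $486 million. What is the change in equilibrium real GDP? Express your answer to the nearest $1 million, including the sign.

The transfer change shifts disposable income by +$486 million, so first-round consumption changes by c·ΔTR = 0.607 × (+$486 million) = +$295.002 million.
Expenditure multiplier = 1/(1 − c + m) = 1/(1 − 0.607 + 0.16) = 1/0.553 ≈ 1.808.
The transfer multiplier is c × k ≈ 1.098, so ΔY = k × (c·ΔTR) = (+$295.002 million) / 0.553 ≈ +$533 million.

+$533 million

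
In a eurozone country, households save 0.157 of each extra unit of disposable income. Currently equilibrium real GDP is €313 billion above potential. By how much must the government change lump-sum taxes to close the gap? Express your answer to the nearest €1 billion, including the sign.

MPC = 1 − MPS = 1 − 0.157 = 0.843.
Spending multiplier = 1/(1 − MPC) = 1/(1 − 0.843) = 1/0.157 ≈ 6.369.
Tax multiplier = −c·k = −0.843/0.157 ≈ −5.369. Need ΔY = −€313 billion, so ΔT = ΔY/(−c·k) = −(−€313 billion) × 0.157 / 0.843 ≈ +€58 billion.
The government should raise lump-sum taxes by €58 billion.

+€58 billion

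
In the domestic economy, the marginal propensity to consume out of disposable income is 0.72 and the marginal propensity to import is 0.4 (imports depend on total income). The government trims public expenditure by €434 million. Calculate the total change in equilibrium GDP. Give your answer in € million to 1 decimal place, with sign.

−€638.2 million

Spending multiplier = 1/(1 − c + m) = 1/(1 − 0.72 + 0.4) = 1/0.68 ≈ 1.471.
ΔY = k × ΔG = (−€434 million) / 0.68 ≈ −€638.2 million.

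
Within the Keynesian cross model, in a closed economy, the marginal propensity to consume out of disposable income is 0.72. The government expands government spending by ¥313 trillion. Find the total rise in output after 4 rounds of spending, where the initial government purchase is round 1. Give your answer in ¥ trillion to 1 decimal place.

¥817.4 trillion

Round 1 adds ΔG = ¥313 trillion; each later round is MPC = 0.72 times the previous.
After 4 rounds: 313 + 225.36 + 162.2592 + 116.826624 = ΔG·(1 − c^4)/(1 − c) = 313 × (1 − 0.26873856)/0.28 ≈ ¥817.4 trillion.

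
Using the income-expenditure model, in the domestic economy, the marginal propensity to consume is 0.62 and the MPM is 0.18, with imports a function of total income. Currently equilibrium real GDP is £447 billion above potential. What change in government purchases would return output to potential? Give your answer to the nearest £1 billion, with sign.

Spending multiplier = 1/(1 − c + m) = 1/(1 − 0.62 + 0.18) = 1/0.56 ≈ 1.786.
Need ΔY = −£447 billion, so ΔG = ΔY/k = (−£447 billion) × 0.56 ≈ −£250 billion.
The government should cut government purchases by £250 billion.

−£250 billion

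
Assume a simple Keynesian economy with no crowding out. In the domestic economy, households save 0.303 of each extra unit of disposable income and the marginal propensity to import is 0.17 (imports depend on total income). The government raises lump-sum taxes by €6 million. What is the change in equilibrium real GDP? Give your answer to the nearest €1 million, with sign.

−€9 million

MPC = 1 − MPS = 1 − 0.303 = 0.697.
A lump-sum tax change of +€6 million shifts disposable income by −€6 million; first-round consumption changes by −c × ΔT = −0.697 × (+€6 million) = −€4.182 million.
Expenditure multiplier = 1/(1 − c + m) = 1/(1 − 0.697 + 0.17) = 1/0.473 ≈ 2.114.
The tax multiplier is −c × k ≈ −1.474, so ΔY = k × (−c·ΔT) = (−€4.182 million) / 0.473 ≈ −€9 million.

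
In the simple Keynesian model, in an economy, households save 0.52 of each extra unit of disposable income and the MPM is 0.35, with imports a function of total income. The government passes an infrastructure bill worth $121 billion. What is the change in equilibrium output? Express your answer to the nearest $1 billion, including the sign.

+$139 billion

MPC = 1 − MPS = 1 − 0.52 = 0.48.
Government-spending multiplier = 1/(1 − c + m) = 1/(1 − 0.48 + 0.35) = 1/0.87 ≈ 1.149.
ΔY = k × ΔG = (+$121 billion) / 0.87 ≈ +$139 billion.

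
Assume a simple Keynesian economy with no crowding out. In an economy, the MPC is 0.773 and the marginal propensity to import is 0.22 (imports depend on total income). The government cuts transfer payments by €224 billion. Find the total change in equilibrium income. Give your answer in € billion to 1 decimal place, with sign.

The transfer change shifts disposable income by −€224 billion, so first-round consumption changes by c·ΔTR = 0.773 × (−€224 billion) = −€173.152 billion.
Expenditure multiplier = 1/(1 − c + m) = 1/(1 − 0.773 + 0.22) = 1/0.447 ≈ 2.237.
The transfer multiplier is c × k ≈ 1.729, so ΔY = k × (c·ΔTR) = (−€173.152 billion) / 0.447 ≈ −€387.4 billion.

−€387.4 billion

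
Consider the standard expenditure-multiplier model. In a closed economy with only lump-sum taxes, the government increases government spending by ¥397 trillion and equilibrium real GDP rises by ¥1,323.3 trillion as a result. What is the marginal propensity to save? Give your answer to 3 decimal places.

0.300

Implied spending multiplier k = ΔY/ΔG = 1,323.3/397 ≈ 3.3332.
Since k = 1/(1 − MPC), MPC = 1 − 1/k = 1 − ΔG/ΔY = 1 − 397/1,323.3 ≈ 0.700.
MPS = 1 − MPC = 0.300.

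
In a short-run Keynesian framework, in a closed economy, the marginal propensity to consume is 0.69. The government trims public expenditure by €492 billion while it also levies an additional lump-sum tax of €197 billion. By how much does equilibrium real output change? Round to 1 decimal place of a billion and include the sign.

Expenditure multiplier = 1/(1 − MPC) = 1/(1 − 0.69) = 1/0.31 ≈ 3.226.
ΔG contributes k·ΔG = (−€492 billion) / 0.31 ≈ −€1,587.1 billion.
ΔT of +€197 billion changes first-round spending by −c·ΔT = −€135.93 billion, contributing k·(−c·ΔT) = (−€135.93 billion) / 0.31 ≈ −€438.5 billion.
Net ΔY = k(ΔG − c·ΔT) = (−€627.93 billion) / 0.31 ≈ −€2,025.6 billion.

−€2,025.6 billion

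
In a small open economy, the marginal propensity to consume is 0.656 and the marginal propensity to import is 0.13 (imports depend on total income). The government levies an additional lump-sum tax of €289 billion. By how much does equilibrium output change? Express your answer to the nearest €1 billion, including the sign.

A lump-sum tax change of +€289 billion shifts disposable income by −€289 billion; first-round consumption changes by −c × ΔT = −0.656 × (+€289 billion) = −€189.584 billion.
Expenditure multiplier = 1/(1 − c + m) = 1/(1 − 0.656 + 0.13) = 1/0.474 ≈ 2.11.
The tax multiplier is −c × k ≈ −1.384, so ΔY = k × (−c·ΔT) = (−€189.584 billion) / 0.474 ≈ −€400 billion.

−€400 billion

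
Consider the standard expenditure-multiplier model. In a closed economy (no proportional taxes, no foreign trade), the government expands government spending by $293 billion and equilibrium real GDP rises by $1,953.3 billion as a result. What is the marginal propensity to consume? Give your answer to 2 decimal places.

Implied spending multiplier k = ΔY/ΔG = 1,953.3/293 ≈ 6.6666.
Since k = 1/(1 − MPC), MPC = 1 − 1/k = 1 − ΔG/ΔY = 1 − 293/1,953.3 ≈ 0.85.

0.85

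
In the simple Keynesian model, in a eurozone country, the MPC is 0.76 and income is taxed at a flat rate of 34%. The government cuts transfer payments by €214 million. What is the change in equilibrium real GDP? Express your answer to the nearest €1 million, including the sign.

−€326 million

The transfer change shifts disposable income by −€214 million, so first-round consumption changes by c·ΔTR = 0.76 × (−€214 million) = −€162.64 million.
Expenditure multiplier = 1/(1 − c(1−t)) = 1/(1 − 0.76×0.66) = 1/0.4984 ≈ 2.006.
The transfer multiplier is c × k ≈ 1.525, so ΔY = k × (c·ΔTR) = (−€162.64 million) / 0.4984 ≈ −€326 million.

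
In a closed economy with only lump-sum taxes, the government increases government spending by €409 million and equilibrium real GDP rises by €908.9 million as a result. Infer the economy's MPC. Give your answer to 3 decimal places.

0.550

Implied spending multiplier k = ΔY/ΔG = 908.9/409 ≈ 2.2222.
Since k = 1/(1 − MPC), MPC = 1 − 1/k = 1 − ΔG/ΔY = 1 − 409/908.9 ≈ 0.550.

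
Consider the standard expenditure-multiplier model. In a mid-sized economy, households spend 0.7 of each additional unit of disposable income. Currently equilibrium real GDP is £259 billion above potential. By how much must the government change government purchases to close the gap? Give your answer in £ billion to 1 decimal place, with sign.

−£77.7 billion

Spending multiplier = 1/(1 − MPC) = 1/(1 − 0.7) = 1/0.3 ≈ 3.333.
Need ΔY = −£259 billion, so ΔG = ΔY/k = (−£259 billion) × 0.3 = −£77.7 billion.
The government should cut government purchases by £77.7 billion.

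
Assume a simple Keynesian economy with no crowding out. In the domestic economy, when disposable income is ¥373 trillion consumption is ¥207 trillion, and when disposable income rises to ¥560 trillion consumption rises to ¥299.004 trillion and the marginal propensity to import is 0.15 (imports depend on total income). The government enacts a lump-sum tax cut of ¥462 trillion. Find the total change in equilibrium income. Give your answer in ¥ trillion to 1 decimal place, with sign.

+¥345.4 trillion

MPC = ΔC/ΔYd = (299.004 − 207)/(560 − 373) = 92.004/187 = 0.492.
A lump-sum tax change of −¥462 trillion shifts disposable income by +¥462 trillion; first-round consumption changes by −c × ΔT = −0.492 × (−¥462 trillion) = +¥227.304 trillion.
Expenditure multiplier = 1/(1 − c + m) = 1/(1 − 0.492 + 0.15) = 1/0.658 ≈ 1.52.
The tax multiplier is −c × k ≈ −0.748, so ΔY = k × (−c·ΔT) = (+¥227.304 trillion) / 0.658 ≈ +¥345.4 trillion.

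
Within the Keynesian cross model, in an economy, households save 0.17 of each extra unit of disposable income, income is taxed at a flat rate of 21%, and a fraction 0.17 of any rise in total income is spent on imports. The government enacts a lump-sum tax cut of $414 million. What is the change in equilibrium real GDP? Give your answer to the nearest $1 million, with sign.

MPC = 1 − MPS = 1 − 0.17 = 0.83.
A lump-sum tax change of −$414 million shifts disposable income by +$414 million; first-round consumption changes by −c × ΔT = −0.83 × (−$414 million) = +$343.62 million.
Expenditure multiplier = 1/(1 − c(1−t) + m) = 1/(1 − 0.83×0.79 + 0.17) = 1/0.5143 ≈ 1.944.
The tax multiplier is −c × k ≈ −1.614, so ΔY = k × (−c·ΔT) = (+$343.62 million) / 0.5143 ≈ +$668 million.

+$668 million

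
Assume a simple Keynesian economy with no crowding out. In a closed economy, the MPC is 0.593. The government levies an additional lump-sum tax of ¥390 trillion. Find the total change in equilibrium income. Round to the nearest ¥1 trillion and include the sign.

A lump-sum tax change of +¥390 trillion shifts disposable income by −¥390 trillion; first-round consumption changes by −c × ΔT = −0.593 × (+¥390 trillion) = −¥231.27 trillion.
Expenditure multiplier = 1/(1 − MPC) = 1/(1 − 0.593) = 1/0.407 ≈ 2.457.
The tax multiplier is −c × k ≈ −1.457, so ΔY = k × (−c·ΔT) = (−¥231.27 trillion) / 0.407 ≈ −¥568 trillion.

−¥568 trillion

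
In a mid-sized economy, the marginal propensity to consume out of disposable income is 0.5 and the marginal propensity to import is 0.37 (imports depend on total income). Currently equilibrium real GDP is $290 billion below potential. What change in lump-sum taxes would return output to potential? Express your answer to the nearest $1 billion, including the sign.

Spending multiplier = 1/(1 − c + m) = 1/(1 − 0.5 + 0.37) = 1/0.87 ≈ 1.149.
Tax multiplier = −c·k = −0.5/0.87 ≈ −0.575. Need ΔY = +$290 billion, so ΔT = ΔY/(−c·k) = −(+$290 billion) × 0.87 / 0.5 ≈ −$505 billion.
The government should cut lump-sum taxes by $505 billion.

−$505 billion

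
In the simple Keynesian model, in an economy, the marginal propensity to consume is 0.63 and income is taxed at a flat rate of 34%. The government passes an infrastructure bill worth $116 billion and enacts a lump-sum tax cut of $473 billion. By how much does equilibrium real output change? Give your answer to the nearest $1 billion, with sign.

Expenditure multiplier = 1/(1 − c(1−t)) = 1/(1 − 0.63×0.66) = 1/0.5842 ≈ 1.712.
ΔG contributes k·ΔG = (+$116 billion) / 0.5842 ≈ +$198.6 billion.
ΔT of −$473 billion changes first-round spending by −c·ΔT = +$297.99 billion, contributing k·(−c·ΔT) = (+$297.99 billion) / 0.5842 ≈ +$510.1 billion.
Net ΔY = k(ΔG − c·ΔT) = (+$413.99 billion) / 0.5842 ≈ +$709 billion.

+$709 billion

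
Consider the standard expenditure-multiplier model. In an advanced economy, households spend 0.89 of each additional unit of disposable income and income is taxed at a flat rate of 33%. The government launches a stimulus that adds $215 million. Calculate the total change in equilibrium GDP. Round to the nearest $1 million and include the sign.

+$533 million

Spending multiplier = 1/(1 − c(1−t)) = 1/(1 − 0.89×0.67) = 1/0.4037 ≈ 2.477.
ΔY = k × ΔG = (+$215 million) / 0.4037 ≈ +$533 million.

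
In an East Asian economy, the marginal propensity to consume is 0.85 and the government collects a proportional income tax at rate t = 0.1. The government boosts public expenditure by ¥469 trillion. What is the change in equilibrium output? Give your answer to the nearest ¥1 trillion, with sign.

+¥1,996 trillion

Expenditure multiplier = 1/(1 − c(1−t)) = 1/(1 − 0.85×0.9) = 1/0.235 ≈ 4.255.
ΔY = k × ΔG = (+¥469 trillion) / 0.235 ≈ +¥1,996 trillion.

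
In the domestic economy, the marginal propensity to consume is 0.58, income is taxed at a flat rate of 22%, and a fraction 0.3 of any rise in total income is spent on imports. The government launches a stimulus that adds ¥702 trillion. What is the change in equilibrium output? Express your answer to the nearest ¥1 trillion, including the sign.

+¥828 trillion

Spending multiplier = 1/(1 − c(1−t) + m) = 1/(1 − 0.58×0.78 + 0.3) = 1/0.8476 ≈ 1.18.
ΔY = k × ΔG = (+¥702 trillion) / 0.8476 ≈ +¥828 trillion.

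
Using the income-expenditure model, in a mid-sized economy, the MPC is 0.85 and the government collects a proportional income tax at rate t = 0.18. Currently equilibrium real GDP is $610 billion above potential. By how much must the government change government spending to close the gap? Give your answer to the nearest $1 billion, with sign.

−$185 billion

Spending multiplier = 1/(1 − c(1−t)) = 1/(1 − 0.85×0.82) = 1/0.303 ≈ 3.3.
Need ΔY = −$610 billion, so ΔG = ΔY/k = (−$610 billion) × 0.303 ≈ −$185 billion.
The government should cut government spending by $185 billion.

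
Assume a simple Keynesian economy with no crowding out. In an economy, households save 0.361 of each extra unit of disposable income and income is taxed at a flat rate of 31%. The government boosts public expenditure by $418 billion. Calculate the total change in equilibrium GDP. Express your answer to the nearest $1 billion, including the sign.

+$748 billion

MPC = 1 − MPS = 1 − 0.361 = 0.639.
Spending multiplier = 1/(1 − c(1−t)) = 1/(1 − 0.639×0.69) = 1/0.55909 ≈ 1.789.
ΔY = k × ΔG = (+$418 billion) / 0.55909 ≈ +$748 billion.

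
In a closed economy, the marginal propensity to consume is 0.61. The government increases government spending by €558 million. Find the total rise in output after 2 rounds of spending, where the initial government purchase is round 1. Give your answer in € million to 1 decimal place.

€898.4 million

Round 1 adds ΔG = €558 million; each later round is MPC = 0.61 times the previous.
After 2 rounds: 558 + 340.38 = ΔG·(1 − c^2)/(1 − c) = 558 × (1 − 0.3721)/0.39 ≈ €898.4 million.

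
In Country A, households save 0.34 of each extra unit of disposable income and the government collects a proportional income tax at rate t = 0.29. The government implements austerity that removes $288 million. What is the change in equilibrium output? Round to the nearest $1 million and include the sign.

−$542 million

MPC = 1 − MPS = 1 − 0.34 = 0.66.
Government-spending multiplier = 1/(1 − c(1−t)) = 1/(1 − 0.66×0.71) = 1/0.5314 ≈ 1.882.
ΔY = k × ΔG = (−$288 million) / 0.5314 ≈ −$542 million.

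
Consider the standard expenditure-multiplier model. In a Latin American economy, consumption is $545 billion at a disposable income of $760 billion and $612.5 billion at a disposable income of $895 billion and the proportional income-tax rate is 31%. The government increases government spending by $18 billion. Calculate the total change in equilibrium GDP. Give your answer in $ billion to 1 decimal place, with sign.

MPC = ΔC/ΔYd = (612.5 − 545)/(895 − 760) = 67.5/135 = 0.5.
Spending multiplier = 1/(1 − c(1−t)) = 1/(1 − 0.5×0.69) = 1/0.655 ≈ 1.527.
ΔY = k × ΔG = (+$18 billion) / 0.655 ≈ +$27.5 billion.

+$27.5 billion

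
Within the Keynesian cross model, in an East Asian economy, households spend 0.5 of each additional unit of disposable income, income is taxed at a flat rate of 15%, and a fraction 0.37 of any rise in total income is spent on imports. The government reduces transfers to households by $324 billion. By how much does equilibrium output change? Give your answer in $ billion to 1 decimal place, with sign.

The transfer change shifts disposable income by −$324 billion, so first-round consumption changes by c·ΔTR = 0.5 × (−$324 billion) = −$162 billion.
Expenditure multiplier = 1/(1 − c(1−t) + m) = 1/(1 − 0.5×0.85 + 0.37) = 1/0.945 ≈ 1.058.
The transfer multiplier is c × k ≈ 0.529, so ΔY = k × (c·ΔTR) = (−$162 billion) / 0.945 ≈ −$171.4 billion.

−$171.4 billion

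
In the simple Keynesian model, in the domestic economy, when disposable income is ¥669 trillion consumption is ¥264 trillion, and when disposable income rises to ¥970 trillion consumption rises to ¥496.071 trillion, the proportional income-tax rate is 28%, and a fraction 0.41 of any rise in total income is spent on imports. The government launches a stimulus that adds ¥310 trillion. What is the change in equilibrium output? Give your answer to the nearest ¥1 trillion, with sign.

+¥363 trillion

MPC = ΔC/ΔYd = (496.071 − 264)/(970 − 669) = 232.071/301 = 0.771.
Spending multiplier = 1/(1 − c(1−t) + m) = 1/(1 − 0.771×0.72 + 0.41) = 1/0.85488 ≈ 1.17.
ΔY = k × ΔG = (+¥310 trillion) / 0.85488 ≈ +¥363 trillion.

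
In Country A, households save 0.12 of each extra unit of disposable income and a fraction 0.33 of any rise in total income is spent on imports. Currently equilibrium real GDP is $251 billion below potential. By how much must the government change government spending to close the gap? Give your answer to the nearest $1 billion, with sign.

MPC = 1 − MPS = 1 − 0.12 = 0.88.
Spending multiplier = 1/(1 − c + m) = 1/(1 − 0.88 + 0.33) = 1/0.45 ≈ 2.222.
Need ΔY = +$251 billion, so ΔG = ΔY/k = (+$251 billion) × 0.45 ≈ +$113 billion.
The government should increase government spending by $113 billion.

+$113 billion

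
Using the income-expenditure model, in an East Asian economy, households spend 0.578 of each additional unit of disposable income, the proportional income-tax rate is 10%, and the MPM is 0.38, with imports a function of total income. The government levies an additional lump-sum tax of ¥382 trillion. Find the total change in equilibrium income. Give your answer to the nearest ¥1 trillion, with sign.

A lump-sum tax change of +¥382 trillion shifts disposable income by −¥382 trillion; first-round consumption changes by −c × ΔT = −0.578 × (+¥382 trillion) = −¥220.796 trillion.
Expenditure multiplier = 1/(1 − c(1−t) + m) = 1/(1 − 0.578×0.9 + 0.38) = 1/0.8598 ≈ 1.163.
The tax multiplier is −c × k ≈ −0.672, so ΔY = k × (−c·ΔT) = (−¥220.796 trillion) / 0.8598 ≈ −¥257 trillion.

−¥257 trillion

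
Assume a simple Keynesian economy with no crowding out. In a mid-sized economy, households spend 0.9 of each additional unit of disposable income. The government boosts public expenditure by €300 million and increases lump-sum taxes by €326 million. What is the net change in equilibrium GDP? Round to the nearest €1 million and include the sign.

Expenditure multiplier = 1/(1 − MPC) = 1/(1 − 0.9) = 1/0.1 = 10.
ΔG contributes k·ΔG = (+€300 million) / 0.1 = +€3,000 million.
ΔT of +€326 million changes first-round spending by −c·ΔT = −€293.4 million, contributing k·(−c·ΔT) = (−€293.4 million) / 0.1 = −€2,934 million.
Net ΔY = k(ΔG − c·ΔT) = (+€6.6 million) / 0.1 = +€66 million.

+€66 million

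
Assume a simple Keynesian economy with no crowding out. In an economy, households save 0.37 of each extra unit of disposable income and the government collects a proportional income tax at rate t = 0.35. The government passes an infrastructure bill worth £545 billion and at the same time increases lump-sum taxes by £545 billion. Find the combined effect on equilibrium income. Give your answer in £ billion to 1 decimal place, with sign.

+£341.5 billion

MPC = 1 − MPS = 1 − 0.37 = 0.63.
Expenditure multiplier = 1/(1 − c(1−t)) = 1/(1 − 0.63×0.65) = 1/0.5905 ≈ 1.693.
ΔG contributes k·ΔG = (+£545 billion) / 0.5905 ≈ +£922.9 billion.
ΔT of +£545 billion changes first-round spending by −c·ΔT = −£343.35 billion, contributing k·(−c·ΔT) = (−£343.35 billion) / 0.5905 ≈ −£581.5 billion.
Net ΔY = k(ΔG − c·ΔT) = (+£201.65 billion) / 0.5905 ≈ +£341.5 billion.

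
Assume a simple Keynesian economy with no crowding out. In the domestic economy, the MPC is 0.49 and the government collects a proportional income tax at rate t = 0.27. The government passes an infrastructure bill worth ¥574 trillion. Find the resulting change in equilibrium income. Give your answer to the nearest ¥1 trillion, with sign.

+¥894 trillion

Expenditure multiplier = 1/(1 − c(1−t)) = 1/(1 − 0.49×0.73) = 1/0.6423 ≈ 1.557.
ΔY = k × ΔG = (+¥574 trillion) / 0.6423 ≈ +¥894 trillion.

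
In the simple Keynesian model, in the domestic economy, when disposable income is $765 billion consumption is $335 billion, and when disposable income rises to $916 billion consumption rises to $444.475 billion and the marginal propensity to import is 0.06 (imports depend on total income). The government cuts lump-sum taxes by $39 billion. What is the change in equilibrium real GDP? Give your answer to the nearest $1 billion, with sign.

+$84 billion

MPC = ΔC/ΔYd = (444.475 − 335)/(916 − 765) = 109.475/151 = 0.725.
A lump-sum tax change of −$39 billion shifts disposable income by +$39 billion; first-round consumption changes by −c × ΔT = −0.725 × (−$39 billion) = +$28.275 billion.
Expenditure multiplier = 1/(1 − c + m) = 1/(1 − 0.725 + 0.06) = 1/0.335 ≈ 2.985.
The tax multiplier is −c × k ≈ −2.164, so ΔY = k × (−c·ΔT) = (+$28.275 billion) / 0.335 ≈ +$84 billion.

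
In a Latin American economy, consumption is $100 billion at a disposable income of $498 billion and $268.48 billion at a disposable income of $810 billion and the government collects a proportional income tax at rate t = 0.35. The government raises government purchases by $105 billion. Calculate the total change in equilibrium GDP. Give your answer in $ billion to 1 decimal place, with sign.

MPC = ΔC/ΔYd = (268.48 − 100)/(810 − 498) = 168.48/312 = 0.54.
Expenditure multiplier = 1/(1 − c(1−t)) = 1/(1 − 0.54×0.65) = 1/0.649 ≈ 1.541.
ΔY = k × ΔG = (+$105 billion) / 0.649 ≈ +$161.8 billion.

+$161.8 billion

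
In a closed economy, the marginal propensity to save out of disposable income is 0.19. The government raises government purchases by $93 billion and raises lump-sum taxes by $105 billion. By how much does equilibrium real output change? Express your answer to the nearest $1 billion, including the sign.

MPC = 1 − MPS = 1 − 0.19 = 0.81.
Expenditure multiplier = 1/(1 − MPC) = 1/(1 − 0.81) = 1/0.19 ≈ 5.263.
ΔG contributes k·ΔG = (+$93 billion) / 0.19 ≈ +$489.5 billion.
ΔT of +$105 billion changes first-round spending by −c·ΔT = −$85.05 billion, contributing k·(−c·ΔT) = (−$85.05 billion) / 0.19 ≈ −$447.6 billion.
Net ΔY = k(ΔG − c·ΔT) = (+$7.95 billion) / 0.19 ≈ +$42 billion.

+$42 billion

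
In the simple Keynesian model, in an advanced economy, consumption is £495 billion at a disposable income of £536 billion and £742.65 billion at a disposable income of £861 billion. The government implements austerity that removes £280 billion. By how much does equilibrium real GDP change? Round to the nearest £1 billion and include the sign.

MPC = ΔC/ΔYd = (742.65 − 495)/(861 − 536) = 247.65/325 = 0.762.
Government-spending multiplier = 1/(1 − MPC) = 1/(1 − 0.762) = 1/0.238 ≈ 4.202.
ΔY = k × ΔG = (−£280 billion) / 0.238 ≈ −£1,176 billion.

−£1,176 billion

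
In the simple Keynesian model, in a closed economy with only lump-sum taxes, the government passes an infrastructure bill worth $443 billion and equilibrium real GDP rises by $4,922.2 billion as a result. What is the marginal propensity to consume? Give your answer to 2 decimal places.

0.91

Implied spending multiplier k = ΔY/ΔG = 4,922.2/443 ≈ 11.1111.
Since k = 1/(1 − MPC), MPC = 1 − 1/k = 1 − ΔG/ΔY = 1 − 443/4,922.2 ≈ 0.91.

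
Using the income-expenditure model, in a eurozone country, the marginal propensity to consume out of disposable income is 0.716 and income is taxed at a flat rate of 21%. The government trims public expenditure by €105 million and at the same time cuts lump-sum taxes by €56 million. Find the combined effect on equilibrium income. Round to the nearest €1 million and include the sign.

Expenditure multiplier = 1/(1 − c(1−t)) = 1/(1 − 0.716×0.79) = 1/0.43436 ≈ 2.302.
ΔG contributes k·ΔG = (−€105 million) / 0.43436 ≈ −€241.7 million.
ΔT of −€56 million changes first-round spending by −c·ΔT = +€40.096 million, contributing k·(−c·ΔT) = (+€40.096 million) / 0.43436 ≈ +€92.3 million.
Net ΔY = k(ΔG − c·ΔT) = (−€64.904 million) / 0.43436 ≈ −€149 million.

−€149 million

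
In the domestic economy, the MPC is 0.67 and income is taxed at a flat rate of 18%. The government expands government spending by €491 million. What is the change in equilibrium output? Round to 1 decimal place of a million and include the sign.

+€1,089.7 million

Spending multiplier = 1/(1 − c(1−t)) = 1/(1 − 0.67×0.82) = 1/0.4506 ≈ 2.219.
ΔY = k × ΔG = (+€491 million) / 0.4506 ≈ +€1,089.7 million.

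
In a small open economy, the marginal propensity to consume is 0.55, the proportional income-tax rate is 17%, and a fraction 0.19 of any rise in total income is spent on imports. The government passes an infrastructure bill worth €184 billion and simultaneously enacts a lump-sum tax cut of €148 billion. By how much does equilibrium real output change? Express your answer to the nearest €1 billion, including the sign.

Expenditure multiplier = 1/(1 − c(1−t) + m) = 1/(1 − 0.55×0.83 + 0.19) = 1/0.7335 ≈ 1.363.
ΔG contributes k·ΔG = (+€184 billion) / 0.7335 ≈ +€250.9 billion.
ΔT of −€148 billion changes first-round spending by −c·ΔT = +€81.4 billion, contributing k·(−c·ΔT) = (+€81.4 billion) / 0.7335 ≈ +€111 billion.
Net ΔY = k(ΔG − c·ΔT) = (+€265.4 billion) / 0.7335 ≈ +€362 billion.

+€362 billion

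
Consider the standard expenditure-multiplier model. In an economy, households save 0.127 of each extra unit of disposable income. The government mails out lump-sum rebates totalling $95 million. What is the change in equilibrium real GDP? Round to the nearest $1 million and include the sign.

MPC = 1 − MPS = 1 − 0.127 = 0.873.
A lump-sum tax change of −$95 million shifts disposable income by +$95 million; first-round consumption changes by −c × ΔT = −0.873 × (−$95 million) = +$82.935 million.
Expenditure multiplier = 1/(1 − MPC) = 1/(1 − 0.873) = 1/0.127 ≈ 7.874.
The tax multiplier is −c × k ≈ −6.874, so ΔY = k × (−c·ΔT) = (+$82.935 million) / 0.127 ≈ +$653 million.

+$653 million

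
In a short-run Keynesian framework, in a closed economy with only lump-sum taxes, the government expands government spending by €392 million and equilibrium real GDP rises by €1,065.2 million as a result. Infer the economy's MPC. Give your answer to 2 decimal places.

0.63

Implied spending multiplier k = ΔY/ΔG = 1,065.2/392 ≈ 2.7173.
Since k = 1/(1 − MPC), MPC = 1 − 1/k = 1 − ΔG/ΔY = 1 − 392/1,065.2 ≈ 0.63.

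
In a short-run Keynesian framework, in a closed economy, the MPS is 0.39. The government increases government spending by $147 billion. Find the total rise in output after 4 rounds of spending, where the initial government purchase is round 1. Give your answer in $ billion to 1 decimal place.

$324.7 billion

MPC = 1 − MPS = 1 − 0.39 = 0.61.
Round 1 adds ΔG = $147 billion; each later round is MPC = 0.61 times the previous.
After 4 rounds: 147 + 89.67 + 54.6987 + 33.366207 = ΔG·(1 − c^4)/(1 − c) = 147 × (1 − 0.13845841)/0.39 ≈ $324.7 billion.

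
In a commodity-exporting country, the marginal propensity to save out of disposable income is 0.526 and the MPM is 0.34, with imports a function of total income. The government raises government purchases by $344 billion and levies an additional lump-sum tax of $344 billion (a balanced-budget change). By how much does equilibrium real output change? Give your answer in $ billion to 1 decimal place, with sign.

+$208.9 billion

MPC = 1 − MPS = 1 − 0.526 = 0.474.
Expenditure multiplier = 1/(1 − c + m) = 1/(1 − 0.474 + 0.34) = 1/0.866 ≈ 1.155.
ΔG contributes k·ΔG = (+$344 billion) / 0.866 ≈ +$397.2 billion.
ΔT of +$344 billion changes first-round spending by −c·ΔT = −$163.056 billion, contributing k·(−c·ΔT) = (−$163.056 billion) / 0.866 ≈ −$188.3 billion.
Net ΔY = k(ΔG − c·ΔT) = (+$180.944 billion) / 0.866 ≈ +$208.9 billion.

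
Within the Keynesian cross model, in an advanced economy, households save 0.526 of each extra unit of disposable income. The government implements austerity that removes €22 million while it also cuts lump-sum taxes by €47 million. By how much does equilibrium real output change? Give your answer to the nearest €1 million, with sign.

+€1 million

MPC = 1 − MPS = 1 − 0.526 = 0.474.
Expenditure multiplier = 1/(1 − MPC) = 1/(1 − 0.474) = 1/0.526 ≈ 1.901.
ΔG contributes k·ΔG = (−€22 million) / 0.526 ≈ −€41.8 million.
ΔT of −€47 million changes first-round spending by −c·ΔT = +€22.278 million, contributing k·(−c·ΔT) = (+€22.278 million) / 0.526 ≈ +€42.4 million.
Net ΔY = k(ΔG − c·ΔT) = (+€0.278 million) / 0.526 ≈ +€1 million.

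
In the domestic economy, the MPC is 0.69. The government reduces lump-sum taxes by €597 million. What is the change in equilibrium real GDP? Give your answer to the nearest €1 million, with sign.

+€1,329 million

A lump-sum tax change of −€597 million shifts disposable income by +€597 million; first-round consumption changes by −c × ΔT = −0.69 × (−€597 million) = +€411.93 million.
Expenditure multiplier = 1/(1 − MPC) = 1/(1 − 0.69) = 1/0.31 ≈ 3.226.
The tax multiplier is −c × k ≈ −2.226, so ΔY = k × (−c·ΔT) = (+€411.93 million) / 0.31 ≈ +€1,329 million.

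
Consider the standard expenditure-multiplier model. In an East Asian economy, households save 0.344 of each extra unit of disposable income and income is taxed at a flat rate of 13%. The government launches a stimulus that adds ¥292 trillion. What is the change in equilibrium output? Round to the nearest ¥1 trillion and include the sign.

+¥680 trillion

MPC = 1 − MPS = 1 − 0.344 = 0.656.
Spending multiplier = 1/(1 − c(1−t)) = 1/(1 − 0.656×0.87) = 1/0.42928 ≈ 2.329.
ΔY = k × ΔG = (+¥292 trillion) / 0.42928 ≈ +¥680 trillion.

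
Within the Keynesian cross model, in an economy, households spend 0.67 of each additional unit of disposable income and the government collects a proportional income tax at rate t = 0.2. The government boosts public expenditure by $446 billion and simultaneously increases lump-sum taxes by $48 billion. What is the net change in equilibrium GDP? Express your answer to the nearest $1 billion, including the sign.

Expenditure multiplier = 1/(1 − c(1−t)) = 1/(1 − 0.67×0.8) = 1/0.464 ≈ 2.155.
ΔG contributes k·ΔG = (+$446 billion) / 0.464 ≈ +$961.2 billion.
ΔT of +$48 billion changes first-round spending by −c·ΔT = −$32.16 billion, contributing k·(−c·ΔT) = (−$32.16 billion) / 0.464 ≈ −$69.3 billion.
Net ΔY = k(ΔG − c·ΔT) = (+$413.84 billion) / 0.464 ≈ +$892 billion.

+$892 billion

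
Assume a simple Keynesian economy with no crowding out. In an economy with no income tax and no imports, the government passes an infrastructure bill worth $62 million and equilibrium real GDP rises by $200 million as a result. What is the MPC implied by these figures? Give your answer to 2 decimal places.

0.69

Implied spending multiplier k = ΔY/ΔG = 200/62 ≈ 3.2258.
Since k = 1/(1 − MPC), MPC = 1 − 1/k = 1 − ΔG/ΔY = 1 − 62/200 = 0.69.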